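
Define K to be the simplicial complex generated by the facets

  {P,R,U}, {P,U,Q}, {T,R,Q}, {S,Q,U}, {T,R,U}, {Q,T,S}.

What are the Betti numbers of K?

b_0 = 1, b_1 = 1, b_2 = 0.

Take the total order P < Q < R < S < T < U on the vertex set. Then K (dimension 2) consists of the simplices:

  0-simplices (6): P, Q, R, S, T, U
  1-simplices (12): PQ, PR, PU, QR, QS, QT, QU, RT, RU, ST, SU, TU
  2-simplices (6): PQU, PRU, QRT, QST, QSU, RTU

Hence C_0 ≅ Z^6, C_1 ≅ Z^12, C_2 ≅ Z^6.

Boundary ∂_1: C_1 → C_0 is given by ∂[p,q] = [q] − [p]. For instance
  ∂QT = T − Q.
The 6×12 boundary matrix has rank 5 and Smith normal form diag(1,1,1,1,1).

∂_2: C_2 → C_1 acts by ∂[p,q,r] = [q,r] − [p,r] + [p,q]. For instance
  ∂QRT = RT − QT + QR,
  ∂PQU = QU − PU + PQ.
The resulting 12×6 matrix has rank 6, and its Smith normal form has invariant factors (1,1,1,1,1,1).

Computing H_k = (kernel of ∂_k) / (image of ∂_{k+1}):

  H_0: rank C_0 − rank ∂_1 = 6 − 5 = 1, and the invariant factors of ∂_1 are all 1, so H_0 ≅ Z.
  H_1: rank ker ∂_1 − rank ∂_2 = (12 − 5) − 6 = 1, and the invariant factors of ∂_2 are all 1, so H_1 ≅ Z.
  H_2: rank ker ∂_2 − rank ∂_3 = (6 − 6) − 0 = 0, and there is no ∂_3, so H_2 ≅ 0.

Hence the Betti numbers are b_0 = 1, b_1 = 1, b_2 = 0.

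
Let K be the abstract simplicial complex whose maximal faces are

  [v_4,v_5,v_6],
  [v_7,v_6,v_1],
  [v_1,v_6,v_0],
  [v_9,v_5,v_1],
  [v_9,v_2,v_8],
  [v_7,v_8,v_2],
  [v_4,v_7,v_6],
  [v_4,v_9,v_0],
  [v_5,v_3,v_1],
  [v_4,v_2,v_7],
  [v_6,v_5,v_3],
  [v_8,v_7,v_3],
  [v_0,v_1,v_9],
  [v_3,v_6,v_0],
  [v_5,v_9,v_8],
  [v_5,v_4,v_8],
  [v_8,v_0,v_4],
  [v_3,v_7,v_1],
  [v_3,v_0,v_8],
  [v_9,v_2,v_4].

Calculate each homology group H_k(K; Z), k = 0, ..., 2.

We work with the vertex ordering v_0 < v_1 < v_2 < v_3 < v_4 < v_5 < v_6 < v_7 < v_8 < v_9. The simplices of K, each written with vertices in increasing order, are:

  0-simplices (10): [v_0], [v_1], [v_2], [v_3], [v_4], [v_5], [v_6], [v_7], [v_8], [v_9]
  1-simplices (30): (30 of them)
  2-simplices (20): (20 of them)

giving chain groups C_0 ≅ Z^10, C_1 ≅ Z^30, C_2 ≅ Z^20.

Boundary ∂_1: C_1 → C_0 maps an edge to its endpoints' difference, ∂[p,q] = q − p. For instance
  ∂[v_0,v_6] = [v_6] − [v_0].
This gives a 10×30 integer matrix of rank 9; reducing to Smith normal form yields diagonal entries (1,1,1,1,1,1,1,1,1).

∂_2: C_2 → C_1 sends each 2-simplex [p,q,r] to [q,r] − [p,r] + [p,q]. For instance
  ∂[v_2,v_7,v_8] = [v_7,v_8] − [v_2,v_8] + [v_2,v_7],
  ∂[v_0,v_1,v_6] = [v_1,v_6] − [v_0,v_6] + [v_0,v_1].
The resulting 30×20 matrix has rank 20, and its Smith normal form has invariant factors (1,1,1,1,1,1,1,1,1,1,1,1,1,1,1,1,1,1,1,2).

Now H_k = ker ∂_k / im ∂_{k+1}, so:

  H_0: rank C_0 − rank ∂_1 = 10 − 9 = 1, and the invariant factors of ∂_1 are all 1, so H_0 = Z.
  H_1: rank ker ∂_1 − rank ∂_2 = (30 − 9) − 20 = 1, and ∂_2 has invariant factor 2 > 1, so H_1 = Z ⊕ Z_2.
  H_2: rank ker ∂_2 − rank ∂_3 = (20 − 20) − 0 = 0, and there is no ∂_3, so H_2 = 0.

As a check, the Euler characteristic is 10 − 30 + 20 = 0, which agrees with 1 − 1 + 0 = 0.

H_0 ≅ Z,  H_1 ≅ Z ⊕ Z_2,  H_2 = 0.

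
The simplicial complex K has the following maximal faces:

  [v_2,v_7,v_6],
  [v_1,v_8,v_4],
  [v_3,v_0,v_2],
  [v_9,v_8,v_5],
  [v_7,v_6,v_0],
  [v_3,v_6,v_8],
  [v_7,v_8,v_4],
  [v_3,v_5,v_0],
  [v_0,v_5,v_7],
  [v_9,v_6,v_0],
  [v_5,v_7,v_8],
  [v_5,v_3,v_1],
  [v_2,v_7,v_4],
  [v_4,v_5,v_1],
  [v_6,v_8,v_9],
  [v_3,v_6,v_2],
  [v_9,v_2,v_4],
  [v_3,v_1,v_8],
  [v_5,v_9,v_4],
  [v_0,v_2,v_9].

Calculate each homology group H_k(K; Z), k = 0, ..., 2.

We work with the vertex ordering v_0 < v_1 < v_2 < v_3 < v_4 < v_5 < v_6 < v_7 < v_8 < v_9. The simplices of K, each written with vertices in increasing order, are:

  0-simplices (10): [v_0], [v_1], [v_2], [v_3], [v_4], [v_5], [v_6], [v_7], [v_8], [v_9]
  1-simplices (30): (30 of them)
  2-simplices (20): (20 of them)

so the chain groups are C_0 ≅ Z^10, C_1 ≅ Z^30, C_2 ≅ Z^20.

Boundary ∂_1: C_1 → C_0 sends each edge [p,q] (with p < q) to q − p. For instance
  ∂[v_0,v_7] = [v_7] − [v_0].
As a 10×30 matrix over Z this has rank 9, with invariant factors (1,1,1,1,1,1,1,1,1).

Boundary ∂_2: C_2 → C_1 maps a triangle to the signed sum of its edges. For instance
  ∂[v_0,v_6,v_7] = [v_6,v_7] − [v_0,v_7] + [v_0,v_6],
  ∂[v_4,v_5,v_9] = [v_5,v_9] − [v_4,v_9] + [v_4,v_5].
The resulting 30×20 matrix has rank 20, and its Smith normal form has invariant factors (1,1,1,1,1,1,1,1,1,1,1,1,1,1,1,1,1,1,1,2).

Now H_k = ker ∂_k / im ∂_{k+1}, so:

  H_0: rank C_0 − rank ∂_1 = 10 − 9 = 1, and the invariant factors of ∂_1 are all 1, so H_0 ≅ Z.
  H_1: rank ker ∂_1 − rank ∂_2 = (30 − 9) − 20 = 1, and ∂_2 has invariant factor 2 > 1, so H_1 ≅ Z ⊕ Z/2.
  H_2: rank ker ∂_2 − rank ∂_3 = (20 − 20) − 0 = 0, and there is no ∂_3, so H_2 ≅ 0.

As a check, the Euler characteristic is 10 − 30 + 20 = 0, which agrees with 1 − 1 + 0 = 0.

H_0 ≅ Z,  H_1 ≅ Z ⊕ Z/2,  H_2 = 0.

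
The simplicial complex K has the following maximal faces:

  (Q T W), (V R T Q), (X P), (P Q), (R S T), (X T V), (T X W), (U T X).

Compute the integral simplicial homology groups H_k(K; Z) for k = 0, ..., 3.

Take the total order P < Q < R < S < T < U < V < W < X on the vertex set. Then K (dimension 3) consists of the simplices:

  0-simplices (9): P, Q, R, S, T, U, V, W, X
  1-simplices (17): PQ, PX, QR, QT, QV, QW, RS, RT, RV, ST, TU, TV, TW, TX, UX, VX, WX
  2-simplices (9): QRT, QRV, QTV, QTW, RST, RTV, TUX, TVX, TWX
  3-simplices (1): QRTV

giving chain groups C_0 ≅ Z^9, C_1 ≅ Z^17, C_2 ≅ Z^9, C_3 ≅ Z^1.

The boundary map ∂_1: C_1 → C_0 is given by ∂[p,q] = [q] − [p]. For instance
  ∂ST = T − S.
The resulting 9×17 matrix has rank 8, and its Smith normal form has invariant factors (1,1,1,1,1,1,1,1).

∂_2: C_2 → C_1 sends each 2-simplex [p,q,r] to [q,r] − [p,r] + [p,q]. For instance
  ∂QRV = RV − QV + QR,
  ∂QTW = TW − QW + QT.
The resulting 17×9 matrix has rank 8, and its Smith normal form has invariant factors (1,1,1,1,1,1,1,1).

The boundary map ∂_3: C_3 → C_2 sends each 3-simplex σ to the alternating sum Σ_i (−1)^i (σ with its i-th vertex removed). For instance
  ∂QRTV = RTV − QTV + QRV − QRT.
This gives a 9×1 integer matrix of rank 1; reducing to Smith normal form yields diagonal entries (1).

From H_k ≅ ker(∂_k) / im(∂_{k+1}) we obtain:

  H_0: rank C_0 − rank ∂_1 = 9 − 8 = 1, and the invariant factors of ∂_1 are all 1, so H_0 ≅ Z.
  H_1: rank ker ∂_1 − rank ∂_2 = (17 − 8) − 8 = 1, and the invariant factors of ∂_2 are all 1, so H_1 ≅ Z.
  H_2: rank ker ∂_2 − rank ∂_3 = (9 − 8) − 1 = 0, and the invariant factors of ∂_3 are all 1, so H_2 ≅ 0.
  H_3: rank ker ∂_3 − rank ∂_4 = (1 − 1) − 0 = 0, and there is no ∂_4, so H_3 ≅ 0.

H_0 ≅ Z,  H_1 ≅ Z,  H_2 = 0,  H_3 = 0.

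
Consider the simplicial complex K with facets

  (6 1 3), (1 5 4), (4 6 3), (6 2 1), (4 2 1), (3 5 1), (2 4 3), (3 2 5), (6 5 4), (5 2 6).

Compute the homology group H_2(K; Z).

K has 6 vertices, 15 edges, 10 triangles.
rank ∂_2 = 10, rank ∂_3 = 0 ⇒ b_2 = 10 − 10 − 0 = 0. So H_2 = 0.

H_2 ≅ 0.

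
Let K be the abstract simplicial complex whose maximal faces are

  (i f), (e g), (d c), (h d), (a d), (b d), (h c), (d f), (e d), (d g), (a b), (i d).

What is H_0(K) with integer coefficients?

Order the vertices as a < b < c < d < e < f < g < h < i. Listing each simplex with vertices in this order, K has dimension 1 with simplices:

  0-simplices (9): a, b, c, d, e, f, g, h, i
  1-simplices (12): ab, ad, bd, cd, ch, de, df, dg, dh, di, eg, fi

so the chain groups are C_0 ≅ Z^9, C_1 ≅ Z^12.

∂_1: C_1 → C_0 maps an edge to its endpoints' difference, ∂[p,q] = q − p.
The 9×12 boundary matrix has rank 8 and Smith normal form diag(1,1,1,1,1,1,1,1).

Reading off H_k = ker ∂_k / im ∂_{k+1}:

  H_0: rank C_0 − rank ∂_1 = 9 − 8 = 1, and the invariant factors of ∂_1 are all 1, so H_0 = Z.

(K is a triangulation of a wedge of 4 circles.)

H_0 = Z.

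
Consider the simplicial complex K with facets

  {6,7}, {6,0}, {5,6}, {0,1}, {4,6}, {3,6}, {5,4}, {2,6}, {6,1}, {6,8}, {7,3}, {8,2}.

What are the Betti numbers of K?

b_0 = 1, b_1 = 4.

We work with the vertex ordering 0 < 1 < 2 < 3 < 4 < 5 < 6 < 7 < 8. The simplices of K, each written with vertices in increasing order, are:

  0-simplices (9): [0], [1], [2], [3], [4], [5], [6], [7], [8]
  1-simplices (12): [0,1], [0,6], [1,6], [2,6], [2,8], [3,6], [3,7], [4,5], [4,6], [5,6], [6,7], [6,8]

Hence C_0 ≅ Z^9, C_1 ≅ Z^12.

The boundary map ∂_1: C_1 → C_0 is given by ∂[p,q] = [q] − [p].
This gives a 9×12 integer matrix of rank 8; reducing to Smith normal form yields diagonal entries (1,1,1,1,1,1,1,1).

From H_k ≅ ker(∂_k) / im(∂_{k+1}) we obtain:

  H_0: rank C_0 − rank ∂_1 = 9 − 8 = 1, and the invariant factors of ∂_1 are all 1, so H_0 = Z.
  H_1: rank ker ∂_1 − rank ∂_2 = (12 − 8) − 0 = 4, and there is no ∂_2, so H_1 = Z^4.

As a check, the Euler characteristic is 9 − 12 = -3, which agrees with 1 − 4 = -3.

Hence the Betti numbers are b_0 = 1, b_1 = 4.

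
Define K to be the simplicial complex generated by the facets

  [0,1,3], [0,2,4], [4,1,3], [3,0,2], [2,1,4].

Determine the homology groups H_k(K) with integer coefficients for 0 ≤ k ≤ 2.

Fix the vertex order 0 < 1 < 2 < 3 < 4 and write every simplex with vertices in increasing order. Then dim K = 2 and the simplices of K are:

  0-simplices (5): [0], [1], [2], [3], [4]
  1-simplices (10): [0,1], [0,2], [0,3], [0,4], [1,2], [1,3], [1,4], [2,3], [2,4], [3,4]
  2-simplices (5): [0,1,3], [0,2,3], [0,2,4], [1,2,4], [1,3,4]

giving chain groups C_0 ≅ Z^5, C_1 ≅ Z^10, C_2 ≅ Z^5.

The boundary map ∂_1: C_1 → C_0 maps an edge to its endpoints' difference, ∂[p,q] = q − p. For instance
  ∂[2,3] = [3] − [2].
The resulting 5×10 matrix has rank 4, and its Smith normal form has invariant factors (1,1,1,1).

Boundary ∂_2: C_2 → C_1 sends each 2-simplex [p,q,r] to [q,r] − [p,r] + [p,q]. For instance
  ∂[1,2,4] = [2,4] − [1,4] + [1,2],
  ∂[0,1,3] = [1,3] − [0,3] + [0,1].
As a 10×5 matrix over Z this has rank 5, with invariant factors (1,1,1,1,1).

Computing H_k = (kernel of ∂_k) / (image of ∂_{k+1}):

  H_0: rank C_0 − rank ∂_1 = 5 − 4 = 1, and the invariant factors of ∂_1 are all 1, so H_0 = Z.
  H_1: rank ker ∂_1 − rank ∂_2 = (10 − 4) − 5 = 1, and the invariant factors of ∂_2 are all 1, so H_1 = Z.
  H_2: rank ker ∂_2 − rank ∂_3 = (5 − 5) − 0 = 0, and there is no ∂_3, so H_2 = 0.

As a check, the Euler characteristic is 5 − 10 + 5 = 0, which agrees with 1 − 1 + 0 = 0.

H_0 ≅ Z,  H_1 ≅ Z,  H_2 = 0.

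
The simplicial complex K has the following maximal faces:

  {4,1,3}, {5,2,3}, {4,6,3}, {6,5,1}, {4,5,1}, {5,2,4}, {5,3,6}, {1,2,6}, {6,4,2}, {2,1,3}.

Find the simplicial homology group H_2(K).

Take the total order 1 < 2 < 3 < 4 < 5 < 6 on the vertex set. Then K (dimension 2) consists of the simplices:

  0-simplices (6): [1], [2], [3], [4], [5], [6]
  1-simplices (15): [1,2], [1,3], [1,4], [1,5], [1,6], [2,3], [2,4], [2,5], [2,6], [3,4], [3,5], [3,6], [4,5], [4,6], [5,6]
  2-simplices (10): [1,2,3], [1,2,6], [1,3,4], [1,4,5], [1,5,6], [2,3,5], [2,4,5], [2,4,6], [3,4,6], [3,5,6]

so the chain groups are C_0 ≅ Z^6, C_1 ≅ Z^15, C_2 ≅ Z^10.

Boundary ∂_1: C_1 → C_0 sends each edge [p,q] (with p < q) to q − p. For instance
  ∂[2,5] = [5] − [2].
The 6×15 boundary matrix has rank 5 and Smith normal form diag(1,1,1,1,1).

∂_2: C_2 → C_1 acts by ∂[p,q,r] = [q,r] − [p,r] + [p,q]. For instance
  ∂[3,4,6] = [4,6] − [3,6] + [3,4],
  ∂[1,5,6] = [5,6] − [1,6] + [1,5].
As a 15×10 matrix over Z this has rank 10, with invariant factors (1,1,1,1,1,1,1,1,1,2).

Computing H_k = (kernel of ∂_k) / (image of ∂_{k+1}):

  H_2: rank ker ∂_2 − rank ∂_3 = (10 − 10) − 0 = 0, and there is no ∂_3, so H_2 = 0.

(K is a triangulation of the real projective plane RP^2.)

H_2 = 0.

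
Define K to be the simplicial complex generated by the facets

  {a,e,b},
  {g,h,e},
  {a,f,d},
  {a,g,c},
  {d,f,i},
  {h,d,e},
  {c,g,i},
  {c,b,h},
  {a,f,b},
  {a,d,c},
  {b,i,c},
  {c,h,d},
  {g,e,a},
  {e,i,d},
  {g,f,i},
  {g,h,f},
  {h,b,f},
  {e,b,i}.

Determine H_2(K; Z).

Take the total order a < b < c < d < e < f < g < h < i on the vertex set. Then K (dimension 2) consists of the simplices:

  0-simplices (9): a, b, c, d, e, f, g, h, i
  1-simplices (27): ab, ac, ad, ae, af, ag, bc, be, bf, bh, bi, cd, cg, ch, ci, de, df, dh, di, eg, eh, ei, fg, fh, fi, gh, gi
  2-simplices (18): abe, abf, acd, acg, adf, aeg, bch, bci, bei, bfh, cdh, cgi, deh, dei, dfi, egh, fgh, fgi

so the chain groups are C_0 ≅ Z^9, C_1 ≅ Z^27, C_2 ≅ Z^18.

The boundary map ∂_1: C_1 → C_0 maps an edge to its endpoints' difference, ∂[p,q] = q − p. For instance
  ∂cd = d − c.
The 9×27 boundary matrix has rank 8 and Smith normal form diag(1,1,1,1,1,1,1,1).

∂_2: C_2 → C_1 acts by ∂[p,q,r] = [q,r] − [p,r] + [p,q]. For instance
  ∂dfi = fi − di + df,
  ∂fgh = gh − fh + fg.
The resulting 27×18 matrix has rank 17, and its Smith normal form has invariant factors (1,1,1,1,1,1,1,1,1,1,1,1,1,1,1,1,1).

Reading off H_k = ker ∂_k / im ∂_{k+1}:

  H_2: rank ker ∂_2 − rank ∂_3 = (18 − 17) − 0 = 1, and there is no ∂_3, so H_2 = Z.

(K is a triangulation of the torus T^2.)

H_2 = Z.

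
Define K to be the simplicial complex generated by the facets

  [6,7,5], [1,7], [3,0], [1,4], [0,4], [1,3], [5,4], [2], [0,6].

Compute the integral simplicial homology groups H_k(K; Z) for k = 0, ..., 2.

H_0 = Z^2,  H_1 = Z^3,  H_2 = 0.

Take the total order 0 < 1 < 2 < 3 < 4 < 5 < 6 < 7 on the vertex set. Then K (dimension 2) consists of the simplices:

  0-simplices (8): [0], [1], [2], [3], [4], [5], [6], [7]
  1-simplices (10): [0,3], [0,4], [0,6], [1,3], [1,4], [1,7], [4,5], [5,6], [5,7], [6,7]
  2-simplices (1): [5,6,7]

giving chain groups C_0 ≅ Z^8, C_1 ≅ Z^10, C_2 ≅ Z^1.

The boundary map ∂_1: C_1 → C_0 sends each edge [p,q] (with p < q) to q − p.
This gives a 8×10 integer matrix of rank 6; reducing to Smith normal form yields diagonal entries (1,1,1,1,1,1).

Boundary ∂_2: C_2 → C_1 acts by ∂[p,q,r] = [q,r] − [p,r] + [p,q]. For instance
  ∂[5,6,7] = [6,7] − [5,7] + [5,6].
The 10×1 boundary matrix has rank 1 and Smith normal form diag(1).

Reading off H_k = ker ∂_k / im ∂_{k+1}:

  H_0: rank C_0 − rank ∂_1 = 8 − 6 = 2, and the invariant factors of ∂_1 are all 1, so H_0 ≅ Z^2.
  H_1: rank ker ∂_1 − rank ∂_2 = (10 − 6) − 1 = 3, and the invariant factors of ∂_2 are all 1, so H_1 ≅ Z^3.
  H_2: rank ker ∂_2 − rank ∂_3 = (1 − 1) − 0 = 0, and there is no ∂_3, so H_2 ≅ 0.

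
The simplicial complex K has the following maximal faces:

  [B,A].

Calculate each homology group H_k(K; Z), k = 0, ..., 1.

Take the total order A < B on the vertex set. Then K (dimension 1) consists of the simplices:

  0-simplices (2): A, B
  1-simplices (1): AB

so the chain groups are C_0 ≅ Z^2, C_1 ≅ Z^1.

The boundary map ∂_1: C_1 → C_0 sends each edge [p,q] (with p < q) to q − p. For instance
  ∂AB = B − A.
This gives a 2×1 integer matrix of rank 1; reducing to Smith normal form yields diagonal entries (1).

Reading off H_k = ker ∂_k / im ∂_{k+1}:

  H_0: rank C_0 − rank ∂_1 = 2 − 1 = 1, and the invariant factors of ∂_1 are all 1, so H_0 = Z.
  H_1: rank ker ∂_1 − rank ∂_2 = (1 − 1) − 0 = 0, and there is no ∂_2, so H_1 = 0.

H_0 = Z,  H_1 = 0.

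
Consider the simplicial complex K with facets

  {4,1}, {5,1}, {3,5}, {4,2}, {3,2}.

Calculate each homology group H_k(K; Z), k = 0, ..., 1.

H_0 ≅ Z,  H_1 ≅ Z.

Take the total order 1 < 2 < 3 < 4 < 5 on the vertex set. Then K (dimension 1) consists of the simplices:

  0-simplices (5): [1], [2], [3], [4], [5]
  1-simplices (5): [1,4], [1,5], [2,3], [2,4], [3,5]

Hence C_0 ≅ Z^5, C_1 ≅ Z^5.

∂_1: C_1 → C_0 maps an edge to its endpoints' difference, ∂[p,q] = q − p. For instance
  ∂[2,4] = [4] − [2].
The 5×5 boundary matrix has rank 4 and Smith normal form diag(1,1,1,1).

Now H_k = ker ∂_k / im ∂_{k+1}, so:

  H_0: rank C_0 − rank ∂_1 = 5 − 4 = 1, and the invariant factors of ∂_1 are all 1, so H_0 = Z.
  H_1: rank ker ∂_1 − rank ∂_2 = (5 − 4) − 0 = 1, and there is no ∂_2, so H_1 = Z.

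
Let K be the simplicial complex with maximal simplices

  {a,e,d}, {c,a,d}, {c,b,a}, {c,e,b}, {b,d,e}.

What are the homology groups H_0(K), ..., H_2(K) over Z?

We work with the vertex ordering a < b < c < d < e. The simplices of K, each written with vertices in increasing order, are:

  0-simplices (5): a, b, c, d, e
  1-simplices (10): ab, ac, ad, ae, bc, bd, be, cd, ce, de
  2-simplices (5): abc, acd, ade, bce, bde

giving chain groups C_0 ≅ Z^5, C_1 ≅ Z^10, C_2 ≅ Z^5.

The boundary map ∂_1: C_1 → C_0 maps an edge to its endpoints' difference, ∂[p,q] = q − p.
The 5×10 boundary matrix has rank 4 and Smith normal form diag(1,1,1,1).

Boundary ∂_2: C_2 → C_1 sends each 2-simplex [p,q,r] to [q,r] − [p,r] + [p,q]. For instance
  ∂bde = de − be + bd,
  ∂acd = cd − ad + ac.
As a 10×5 matrix over Z this has rank 5, with invariant factors (1,1,1,1,1).

Now H_k = ker ∂_k / im ∂_{k+1}, so:

  H_0: rank C_0 − rank ∂_1 = 5 − 4 = 1, and the invariant factors of ∂_1 are all 1, so H_0 ≅ Z.
  H_1: rank ker ∂_1 − rank ∂_2 = (10 − 4) − 5 = 1, and the invariant factors of ∂_2 are all 1, so H_1 ≅ Z.
  H_2: rank ker ∂_2 − rank ∂_3 = (5 − 5) − 0 = 0, and there is no ∂_3, so H_2 ≅ 0.

H_0 ≅ Z,  H_1 ≅ Z,  H_2 = 0.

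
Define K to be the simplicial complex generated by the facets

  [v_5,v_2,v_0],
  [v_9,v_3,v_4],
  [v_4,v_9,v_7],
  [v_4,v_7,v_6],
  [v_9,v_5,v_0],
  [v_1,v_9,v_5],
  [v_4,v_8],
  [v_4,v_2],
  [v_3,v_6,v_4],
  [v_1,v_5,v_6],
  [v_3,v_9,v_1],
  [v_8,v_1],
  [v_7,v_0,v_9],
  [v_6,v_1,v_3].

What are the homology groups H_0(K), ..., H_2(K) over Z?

K has 10 vertices, 22 edges, 11 triangles.
rank ∂_0 = 0, rank ∂_1 = 9 ⇒ b_0 = 10 − 0 − 9 = 1; all invariant factors of ∂_1 are 1 so no torsion. So H_0 = Z.
rank ∂_1 = 9, rank ∂_2 = 11 ⇒ b_1 = 22 − 9 − 11 = 2; all invariant factors of ∂_2 are 1 so no torsion. So H_1 = Z^2.
rank ∂_2 = 11, rank ∂_3 = 0 ⇒ b_2 = 11 − 11 − 0 = 0. So H_2 = 0.

H_0 ≅ Z,  H_1 ≅ Z^2,  H_2 = 0.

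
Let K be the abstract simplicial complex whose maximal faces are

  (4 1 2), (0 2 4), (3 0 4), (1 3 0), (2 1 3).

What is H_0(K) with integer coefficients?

H_0 = Z.

Order the vertices as 0 < 1 < 2 < 3 < 4. Listing each simplex with vertices in this order, K has dimension 2 with simplices:

  0-simplices (5): [0], [1], [2], [3], [4]
  1-simplices (10): [0,1], [0,2], [0,3], [0,4], [1,2], [1,3], [1,4], [2,3], [2,4], [3,4]
  2-simplices (5): [0,1,3], [0,2,4], [0,3,4], [1,2,3], [1,2,4]

giving chain groups C_0 ≅ Z^5, C_1 ≅ Z^10, C_2 ≅ Z^5.

Boundary ∂_1: C_1 → C_0 maps an edge to its endpoints' difference, ∂[p,q] = q − p. For instance
  ∂[3,4] = [4] − [3].
This gives a 5×10 integer matrix of rank 4; reducing to Smith normal form yields diagonal entries (1,1,1,1).

Boundary ∂_2: C_2 → C_1 maps a triangle to the signed sum of its edges. For instance
  ∂[0,3,4] = [3,4] − [0,4] + [0,3],
  ∂[1,2,4] = [2,4] − [1,4] + [1,2].
The 10×5 boundary matrix has rank 5 and Smith normal form diag(1,1,1,1,1).

Reading off H_k = ker ∂_k / im ∂_{k+1}:

  H_0: rank C_0 − rank ∂_1 = 5 − 4 = 1, and the invariant factors of ∂_1 are all 1, so H_0 = Z.

(K is a triangulation of the Möbius band.)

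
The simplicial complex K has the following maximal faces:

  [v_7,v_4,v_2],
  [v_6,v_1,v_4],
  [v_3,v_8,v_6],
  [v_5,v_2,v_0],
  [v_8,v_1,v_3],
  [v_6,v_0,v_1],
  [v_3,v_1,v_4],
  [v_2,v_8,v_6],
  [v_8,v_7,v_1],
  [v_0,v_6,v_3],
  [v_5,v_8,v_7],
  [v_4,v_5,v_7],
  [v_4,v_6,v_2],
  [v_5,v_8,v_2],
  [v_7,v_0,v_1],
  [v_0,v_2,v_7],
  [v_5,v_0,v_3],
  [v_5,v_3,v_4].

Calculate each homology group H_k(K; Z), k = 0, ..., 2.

Fix the vertex order v_0 < v_1 < v_2 < v_3 < v_4 < v_5 < v_6 < v_7 < v_8 and write every simplex with vertices in increasing order. Then dim K = 2 and the simplices of K are:

  0-simplices (9): [v_0], [v_1], [v_2], [v_3], [v_4], [v_5], [v_6], [v_7], [v_8]
  1-simplices (27): (27 of them)
  2-simplices (18): (18 of them)

giving chain groups C_0 ≅ Z^9, C_1 ≅ Z^27, C_2 ≅ Z^18.

Boundary ∂_1: C_1 → C_0 maps an edge to its endpoints' difference, ∂[p,q] = q − p.
The 9×27 boundary matrix has rank 8 and Smith normal form diag(1,1,1,1,1,1,1,1).

∂_2: C_2 → C_1 sends each 2-simplex [p,q,r] to [q,r] − [p,r] + [p,q]. For instance
  ∂[v_1,v_7,v_8] = [v_7,v_8] − [v_1,v_8] + [v_1,v_7],
  ∂[v_0,v_3,v_5] = [v_3,v_5] − [v_0,v_5] + [v_0,v_3].
The 27×18 boundary matrix has rank 18 and Smith normal form diag(1,1,1,1,1,1,1,1,1,1,1,1,1,1,1,1,1,2).

Now H_k = ker ∂_k / im ∂_{k+1}, so:

  H_0: rank C_0 − rank ∂_1 = 9 − 8 = 1, and the invariant factors of ∂_1 are all 1, so H_0 ≅ Z.
  H_1: rank ker ∂_1 − rank ∂_2 = (27 − 8) − 18 = 1, and ∂_2 has invariant factor 2 > 1, so H_1 ≅ Z ⊕ Z_2.
  H_2: rank ker ∂_2 − rank ∂_3 = (18 − 18) − 0 = 0, and there is no ∂_3, so H_2 ≅ 0.

As a check, the Euler characteristic is 9 − 27 + 18 = 0, which agrees with 1 − 1 + 0 = 0.
(K is a triangulation of the Klein bottle.)

H_0 ≅ Z,  H_1 ≅ Z ⊕ Z_2,  H_2 = 0.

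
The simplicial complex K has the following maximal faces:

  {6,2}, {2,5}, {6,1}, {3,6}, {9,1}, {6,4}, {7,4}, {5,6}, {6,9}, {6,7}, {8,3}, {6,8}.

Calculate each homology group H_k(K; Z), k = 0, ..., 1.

H_0 = Z,  H_1 = Z^4.

Order the vertices as 1 < 2 < 3 < 4 < 5 < 6 < 7 < 8 < 9. Listing each simplex with vertices in this order, K has dimension 1 with simplices:

  0-simplices (9): [1], [2], [3], [4], [5], [6], [7], [8], [9]
  1-simplices (12): [1,6], [1,9], [2,5], [2,6], [3,6], [3,8], [4,6], [4,7], [5,6], [6,7], [6,8], [6,9]

Hence C_0 ≅ Z^9, C_1 ≅ Z^12.

Boundary ∂_1: C_1 → C_0 sends each edge [p,q] (with p < q) to q − p.
The resulting 9×12 matrix has rank 8, and its Smith normal form has invariant factors (1,1,1,1,1,1,1,1).

Computing H_k = (kernel of ∂_k) / (image of ∂_{k+1}):

  H_0: rank C_0 − rank ∂_1 = 9 − 8 = 1, and the invariant factors of ∂_1 are all 1, so H_0 = Z.
  H_1: rank ker ∂_1 − rank ∂_2 = (12 − 8) − 0 = 4, and there is no ∂_2, so H_1 = Z^4.

(K is a triangulation of a wedge of 4 circles.)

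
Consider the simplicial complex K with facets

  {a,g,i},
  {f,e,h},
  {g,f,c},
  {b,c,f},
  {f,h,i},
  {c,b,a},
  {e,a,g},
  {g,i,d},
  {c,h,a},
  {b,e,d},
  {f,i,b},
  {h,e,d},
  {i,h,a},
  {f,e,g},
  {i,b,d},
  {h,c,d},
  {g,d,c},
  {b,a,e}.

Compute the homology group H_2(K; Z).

H_2 = Z.

Fix the vertex order a < b < c < d < e < f < g < h < i and write every simplex with vertices in increasing order. Then dim K = 2 and the simplices of K are:

  0-simplices (9): a, b, c, d, e, f, g, h, i
  1-simplices (27): ab, ac, ae, ag, ah, ai, bc, bd, be, bf, bi, cd, cf, cg, ch, de, dg, dh, di, ef, eg, eh, fg, fh, fi, gi, hi
  2-simplices (18): abc, abe, ach, aeg, agi, ahi, bcf, bde, bdi, bfi, cdg, cdh, cfg, deh, dgi, efg, efh, fhi

Hence C_0 ≅ Z^9, C_1 ≅ Z^27, C_2 ≅ Z^18.

Boundary ∂_1: C_1 → C_0 sends each edge [p,q] (with p < q) to q − p.
The resulting 9×27 matrix has rank 8, and its Smith normal form has invariant factors (1,1,1,1,1,1,1,1).

Boundary ∂_2: C_2 → C_1 acts by ∂[p,q,r] = [q,r] − [p,r] + [p,q]. For instance
  ∂bde = de − be + bd,
  ∂efh = fh − eh + ef.
This gives a 27×18 integer matrix of rank 17; reducing to Smith normal form yields diagonal entries (1,1,1,1,1,1,1,1,1,1,1,1,1,1,1,1,1).

From H_k ≅ ker(∂_k) / im(∂_{k+1}) we obtain:

  H_2: rank ker ∂_2 − rank ∂_3 = (18 − 17) − 0 = 1, and there is no ∂_3, so H_2 = Z.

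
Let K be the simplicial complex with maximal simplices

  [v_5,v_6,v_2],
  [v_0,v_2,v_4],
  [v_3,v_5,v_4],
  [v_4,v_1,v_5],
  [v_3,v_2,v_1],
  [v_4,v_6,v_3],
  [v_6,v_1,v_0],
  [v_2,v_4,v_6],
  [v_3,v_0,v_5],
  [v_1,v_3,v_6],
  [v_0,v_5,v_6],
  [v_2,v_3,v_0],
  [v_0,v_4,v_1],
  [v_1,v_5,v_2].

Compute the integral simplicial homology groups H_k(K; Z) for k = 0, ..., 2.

Fix the vertex order v_0 < v_1 < v_2 < v_3 < v_4 < v_5 < v_6 and write every simplex with vertices in increasing order. Then dim K = 2 and the simplices of K are:

  0-simplices (7): [v_0], [v_1], [v_2], [v_3], [v_4], [v_5], [v_6]
  1-simplices (21): (21 of them)
  2-simplices (14): (14 of them)

giving chain groups C_0 ≅ Z^7, C_1 ≅ Z^21, C_2 ≅ Z^14.

Boundary ∂_1: C_1 → C_0 maps an edge to its endpoints' difference, ∂[p,q] = q − p. For instance
  ∂[v_0,v_3] = [v_3] − [v_0].
The 7×21 boundary matrix has rank 6 and Smith normal form diag(1,1,1,1,1,1).

Boundary ∂_2: C_2 → C_1 sends each 2-simplex [p,q,r] to [q,r] − [p,r] + [p,q]. For instance
  ∂[v_0,v_2,v_4] = [v_2,v_4] − [v_0,v_4] + [v_0,v_2],
  ∂[v_0,v_1,v_6] = [v_1,v_6] − [v_0,v_6] + [v_0,v_1].
The resulting 21×14 matrix has rank 13, and its Smith normal form has invariant factors (1,1,1,1,1,1,1,1,1,1,1,1,1).

From H_k ≅ ker(∂_k) / im(∂_{k+1}) we obtain:

  H_0: rank C_0 − rank ∂_1 = 7 − 6 = 1, and the invariant factors of ∂_1 are all 1, so H_0 ≅ Z.
  H_1: rank ker ∂_1 − rank ∂_2 = (21 − 6) − 13 = 2, and the invariant factors of ∂_2 are all 1, so H_1 ≅ Z^2.
  H_2: rank ker ∂_2 − rank ∂_3 = (14 − 13) − 0 = 1, and there is no ∂_3, so H_2 ≅ Z.

As a check, the Euler characteristic is 7 − 21 + 14 = 0, which agrees with 1 − 2 + 1 = 0.
(K is a triangulation of the torus T^2.)

H_0 ≅ Z,  H_1 ≅ Z^2,  H_2 ≅ Z.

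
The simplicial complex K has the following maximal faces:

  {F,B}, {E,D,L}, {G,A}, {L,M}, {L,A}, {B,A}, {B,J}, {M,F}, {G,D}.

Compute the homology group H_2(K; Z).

H_2 ≅ 0.

Take the total order A < B < D < E < F < G < J < L < M on the vertex set. Then K (dimension 2) consists of the simplices:

  0-simplices (9): A, B, D, E, F, G, J, L, M
  1-simplices (11): AB, AG, AL, BF, BJ, DE, DG, DL, EL, FM, LM
  2-simplices (1): DEL

giving chain groups C_0 ≅ Z^9, C_1 ≅ Z^11, C_2 ≅ Z^1.

∂_1: C_1 → C_0 maps an edge to its endpoints' difference, ∂[p,q] = q − p.
As a 9×11 matrix over Z this has rank 8, with invariant factors (1,1,1,1,1,1,1,1).

The boundary map ∂_2: C_2 → C_1 sends each 2-simplex [p,q,r] to [q,r] − [p,r] + [p,q]. For instance
  ∂DEL = EL − DL + DE.
The 11×1 boundary matrix has rank 1 and Smith normal form diag(1).

Computing H_k = (kernel of ∂_k) / (image of ∂_{k+1}):

  H_2: rank ker ∂_2 − rank ∂_3 = (1 − 1) − 0 = 0, and there is no ∂_3, so H_2 ≅ 0.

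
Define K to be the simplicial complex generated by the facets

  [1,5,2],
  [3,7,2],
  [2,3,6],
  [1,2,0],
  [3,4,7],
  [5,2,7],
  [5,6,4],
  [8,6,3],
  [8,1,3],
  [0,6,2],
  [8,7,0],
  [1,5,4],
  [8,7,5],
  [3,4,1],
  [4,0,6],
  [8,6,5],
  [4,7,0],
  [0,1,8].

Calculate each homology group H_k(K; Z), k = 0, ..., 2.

Order the vertices as 0 < 1 < 2 < 3 < 4 < 5 < 6 < 7 < 8. Listing each simplex with vertices in this order, K has dimension 2 with simplices:

  0-simplices (9): [0], [1], [2], [3], [4], [5], [6], [7], [8]
  1-simplices (27): (27 of them)
  2-simplices (18): [0,1,2], [0,1,8], [0,2,6], [0,4,6], [0,4,7], [0,7,8], [1,2,5], [1,3,4], [1,3,8], [1,4,5], [2,3,6], [2,3,7], [2,5,7], [3,4,7], [3,6,8], [4,5,6], [5,6,8], [5,7,8]

Hence C_0 ≅ Z^9, C_1 ≅ Z^27, C_2 ≅ Z^18.

Boundary ∂_1: C_1 → C_0 sends each edge [p,q] (with p < q) to q − p. For instance
  ∂[0,6] = [6] − [0].
As a 9×27 matrix over Z this has rank 8, with invariant factors (1,1,1,1,1,1,1,1).

Boundary ∂_2: C_2 → C_1 maps a triangle to the signed sum of its edges. For instance
  ∂[3,6,8] = [6,8] − [3,8] + [3,6],
  ∂[0,1,8] = [1,8] − [0,8] + [0,1].
The 27×18 boundary matrix has rank 17 and Smith normal form diag(1,1,1,1,1,1,1,1,1,1,1,1,1,1,1,1,1).

Now H_k = ker ∂_k / im ∂_{k+1}, so:

  H_0: rank C_0 − rank ∂_1 = 9 − 8 = 1, and the invariant factors of ∂_1 are all 1, so H_0 ≅ Z.
  H_1: rank ker ∂_1 − rank ∂_2 = (27 − 8) − 17 = 2, and the invariant factors of ∂_2 are all 1, so H_1 ≅ Z^2.
  H_2: rank ker ∂_2 − rank ∂_3 = (18 − 17) − 0 = 1, and there is no ∂_3, so H_2 ≅ Z.

H_0 ≅ Z,  H_1 ≅ Z^2,  H_2 ≅ Z.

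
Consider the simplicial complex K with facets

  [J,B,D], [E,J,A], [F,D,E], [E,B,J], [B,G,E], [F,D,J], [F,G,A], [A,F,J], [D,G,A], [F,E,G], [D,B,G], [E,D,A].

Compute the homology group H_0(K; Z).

H_0 = Z.

Fix the vertex order A < B < D < E < F < G < J and write every simplex with vertices in increasing order. Then dim K = 2 and the simplices of K are:

  0-simplices (7): A, B, D, E, F, G, J
  1-simplices (18): AD, AE, AF, AG, AJ, BD, BE, BG, BJ, DE, DF, DG, DJ, EF, EG, EJ, FG, FJ
  2-simplices (12): ADE, ADG, AEJ, AFG, AFJ, BDG, BDJ, BEG, BEJ, DEF, DFJ, EFG

giving chain groups C_0 ≅ Z^7, C_1 ≅ Z^18, C_2 ≅ Z^12.

Boundary ∂_1: C_1 → C_0 maps an edge to its endpoints' difference, ∂[p,q] = q − p.
This gives a 7×18 integer matrix of rank 6; reducing to Smith normal form yields diagonal entries (1,1,1,1,1,1).

The boundary map ∂_2: C_2 → C_1 sends each 2-simplex [p,q,r] to [q,r] − [p,r] + [p,q]. For instance
  ∂BEG = EG − BG + BE,
  ∂DFJ = FJ − DJ + DF.
The resulting 18×12 matrix has rank 12, and its Smith normal form has invariant factors (1,1,1,1,1,1,1,1,1,1,1,2).

Now H_k = ker ∂_k / im ∂_{k+1}, so:

  H_0: rank C_0 − rank ∂_1 = 7 − 6 = 1, and the invariant factors of ∂_1 are all 1, so H_0 = Z.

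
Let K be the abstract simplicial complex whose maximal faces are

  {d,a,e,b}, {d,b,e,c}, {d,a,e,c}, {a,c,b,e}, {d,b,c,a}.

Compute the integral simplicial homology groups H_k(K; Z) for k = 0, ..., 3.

Order the vertices as a < b < c < d < e. Listing each simplex with vertices in this order, K has dimension 3 with simplices:

  0-simplices (5): a, b, c, d, e
  1-simplices (10): ab, ac, ad, ae, bc, bd, be, cd, ce, de
  2-simplices (10): abc, abd, abe, acd, ace, ade, bcd, bce, bde, cde
  3-simplices (5): abcd, abce, abde, acde, bcde

Hence C_0 ≅ Z^5, C_1 ≅ Z^10, C_2 ≅ Z^10, C_3 ≅ Z^5.

Boundary ∂_1: C_1 → C_0 is given by ∂[p,q] = [q] − [p].
As a 5×10 matrix over Z this has rank 4, with invariant factors (1,1,1,1).

∂_2: C_2 → C_1 maps a triangle to the signed sum of its edges. For instance
  ∂bde = de − be + bd,
  ∂ace = ce − ae + ac.
The resulting 10×10 matrix has rank 6, and its Smith normal form has invariant factors (1,1,1,1,1,1).

The boundary map ∂_3: C_3 → C_2 sends each 3-simplex σ to the alternating sum Σ_i (−1)^i (σ with its i-th vertex removed). For instance
  ∂abce = bce − ace + abe − abc,
  ∂abcd = bcd − acd + abd − abc.
The resulting 10×5 matrix has rank 4, and its Smith normal form has invariant factors (1,1,1,1).

Now H_k = ker ∂_k / im ∂_{k+1}, so:

  H_0: rank C_0 − rank ∂_1 = 5 − 4 = 1, and the invariant factors of ∂_1 are all 1, so H_0 = Z.
  H_1: rank ker ∂_1 − rank ∂_2 = (10 − 4) − 6 = 0, and the invariant factors of ∂_2 are all 1, so H_1 = 0.
  H_2: rank ker ∂_2 − rank ∂_3 = (10 − 6) − 4 = 0, and the invariant factors of ∂_3 are all 1, so H_2 = 0.
  H_3: rank ker ∂_3 − rank ∂_4 = (5 − 4) − 0 = 1, and there is no ∂_4, so H_3 = Z.

(K is a triangulation of the 3-sphere S^3.)

H_0 ≅ Z,  H_1 = 0,  H_2 = 0,  H_3 ≅ Z.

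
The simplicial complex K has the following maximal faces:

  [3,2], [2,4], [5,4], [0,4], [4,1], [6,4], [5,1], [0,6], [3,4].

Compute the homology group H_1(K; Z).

H_1 = Z^3.

We work with the vertex ordering 0 < 1 < 2 < 3 < 4 < 5 < 6. The simplices of K, each written with vertices in increasing order, are:

  0-simplices (7): [0], [1], [2], [3], [4], [5], [6]
  1-simplices (9): [0,4], [0,6], [1,4], [1,5], [2,3], [2,4], [3,4], [4,5], [4,6]

giving chain groups C_0 ≅ Z^7, C_1 ≅ Z^9.

∂_1: C_1 → C_0 is given by ∂[p,q] = [q] − [p]. For instance
  ∂[2,3] = [3] − [2].
The resulting 7×9 matrix has rank 6, and its Smith normal form has invariant factors (1,1,1,1,1,1).

Reading off H_k = ker ∂_k / im ∂_{k+1}:

  H_1: rank ker ∂_1 − rank ∂_2 = (9 − 6) − 0 = 3, and there is no ∂_2, so H_1 = Z^3.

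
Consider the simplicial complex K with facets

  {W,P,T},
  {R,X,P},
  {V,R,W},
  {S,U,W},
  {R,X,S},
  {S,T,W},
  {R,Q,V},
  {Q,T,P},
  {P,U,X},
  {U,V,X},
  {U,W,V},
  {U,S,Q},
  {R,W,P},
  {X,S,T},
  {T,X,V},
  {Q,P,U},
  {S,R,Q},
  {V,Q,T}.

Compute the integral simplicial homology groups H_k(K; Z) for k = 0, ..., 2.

Take the total order P < Q < R < S < T < U < V < W < X on the vertex set. Then K (dimension 2) consists of the simplices:

  0-simplices (9): P, Q, R, S, T, U, V, W, X
  1-simplices (27): PQ, PR, PT, PU, PW, PX, QR, QS, QT, QU, QV, RS, RV, RW, RX, ST, SU, SW, SX, TV, TW, TX, UV, UW, UX, VW, VX
  2-simplices (18): PQT, PQU, PRW, PRX, PTW, PUX, QRS, QRV, QSU, QTV, RSX, RVW, STW, STX, SUW, TVX, UVW, UVX

so the chain groups are C_0 ≅ Z^9, C_1 ≅ Z^27, C_2 ≅ Z^18.

Boundary ∂_1: C_1 → C_0 maps an edge to its endpoints' difference, ∂[p,q] = q − p. For instance
  ∂VW = W − V.
As a 9×27 matrix over Z this has rank 8, with invariant factors (1,1,1,1,1,1,1,1).

∂_2: C_2 → C_1 acts by ∂[p,q,r] = [q,r] − [p,r] + [p,q]. For instance
  ∂PQU = QU − PU + PQ,
  ∂PRX = RX − PX + PR.
As a 27×18 matrix over Z this has rank 17, with invariant factors (1,1,1,1,1,1,1,1,1,1,1,1,1,1,1,1,1).

Now H_k = ker ∂_k / im ∂_{k+1}, so:

  H_0: rank C_0 − rank ∂_1 = 9 − 8 = 1, and the invariant factors of ∂_1 are all 1, so H_0 ≅ Z.
  H_1: rank ker ∂_1 − rank ∂_2 = (27 − 8) − 17 = 2, and the invariant factors of ∂_2 are all 1, so H_1 ≅ Z^2.
  H_2: rank ker ∂_2 − rank ∂_3 = (18 − 17) − 0 = 1, and there is no ∂_3, so H_2 ≅ Z.

H_0 = Z,  H_1 = Z^2,  H_2 = Z.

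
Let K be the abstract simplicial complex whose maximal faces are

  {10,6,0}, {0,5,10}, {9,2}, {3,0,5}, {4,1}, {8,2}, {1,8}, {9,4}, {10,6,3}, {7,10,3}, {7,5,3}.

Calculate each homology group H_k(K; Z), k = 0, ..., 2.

H_0 ≅ Z^2,  H_1 ≅ Z^2,  H_2 = 0.

Order the vertices as 0 < 1 < 2 < 3 < 4 < 5 < 6 < 7 < 8 < 9 < 10. Listing each simplex with vertices in this order, K has dimension 2 with simplices:

  0-simplices (11): [0], [1], [2], [3], [4], [5], [6], [7], [8], [9], [10]
  1-simplices (17): [0,3], [0,5], [0,6], [0,10], [1,4], [1,8], [2,8], [2,9], [3,5], [3,6], [3,7], [3,10], [4,9], [5,7], [5,10], [6,10], [7,10]
  2-simplices (6): [0,3,5], [0,5,10], [0,6,10], [3,5,7], [3,6,10], [3,7,10]

giving chain groups C_0 ≅ Z^11, C_1 ≅ Z^17, C_2 ≅ Z^6.

Boundary ∂_1: C_1 → C_0 is given by ∂[p,q] = [q] − [p]. For instance
  ∂[6,10] = [10] − [6].
As a 11×17 matrix over Z this has rank 9, with invariant factors (1,1,1,1,1,1,1,1,1).

∂_2: C_2 → C_1 acts by ∂[p,q,r] = [q,r] − [p,r] + [p,q]. For instance
  ∂[3,6,10] = [6,10] − [3,10] + [3,6],
  ∂[0,5,10] = [5,10] − [0,10] + [0,5].
The resulting 17×6 matrix has rank 6, and its Smith normal form has invariant factors (1,1,1,1,1,1).

Now H_k = ker ∂_k / im ∂_{k+1}, so:

  H_0: rank C_0 − rank ∂_1 = 11 − 9 = 2, and the invariant factors of ∂_1 are all 1, so H_0 ≅ Z^2.
  H_1: rank ker ∂_1 − rank ∂_2 = (17 − 9) − 6 = 2, and the invariant factors of ∂_2 are all 1, so H_1 ≅ Z^2.
  H_2: rank ker ∂_2 − rank ∂_3 = (6 − 6) − 0 = 0, and there is no ∂_3, so H_2 ≅ 0.

As a check, the Euler characteristic is 11 − 17 + 6 = 0, which agrees with 2 − 2 + 0 = 0.
(K is a triangulation of the disjoint union of the circle S^1 and the cylinder S^1 x I.)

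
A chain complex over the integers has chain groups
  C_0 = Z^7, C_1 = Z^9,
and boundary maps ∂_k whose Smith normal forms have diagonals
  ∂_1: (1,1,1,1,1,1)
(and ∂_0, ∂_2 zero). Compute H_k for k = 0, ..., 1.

H_0 ≅ Z,  H_1 ≅ Z^3.

H_0: b_0 = 7 − 0 − 6 = 1; torsion from ∂_1 factors > 1: none. So H_0 ≅ Z.
H_1: b_1 = 9 − 6 − 0 = 3; torsion from ∂_2 factors > 1: none. So H_1 ≅ Z^3.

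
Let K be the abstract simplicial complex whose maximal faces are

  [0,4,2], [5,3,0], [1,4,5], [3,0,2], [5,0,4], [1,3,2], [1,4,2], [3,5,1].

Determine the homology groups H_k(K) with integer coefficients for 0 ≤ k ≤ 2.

Fix the vertex order 0 < 1 < 2 < 3 < 4 < 5 and write every simplex with vertices in increasing order. Then dim K = 2 and the simplices of K are:

  0-simplices (6): [0], [1], [2], [3], [4], [5]
  1-simplices (12): [0,2], [0,3], [0,4], [0,5], [1,2], [1,3], [1,4], [1,5], [2,3], [2,4], [3,5], [4,5]
  2-simplices (8): [0,2,3], [0,2,4], [0,3,5], [0,4,5], [1,2,3], [1,2,4], [1,3,5], [1,4,5]

giving chain groups C_0 ≅ Z^6, C_1 ≅ Z^12, C_2 ≅ Z^8.

Boundary ∂_1: C_1 → C_0 sends each edge [p,q] (with p < q) to q − p. For instance
  ∂[3,5] = [5] − [3].
As a 6×12 matrix over Z this has rank 5, with invariant factors (1,1,1,1,1).

The boundary map ∂_2: C_2 → C_1 acts by ∂[p,q,r] = [q,r] − [p,r] + [p,q]. For instance
  ∂[0,2,3] = [2,3] − [0,3] + [0,2],
  ∂[0,4,5] = [4,5] − [0,5] + [0,4].
This gives a 12×8 integer matrix of rank 7; reducing to Smith normal form yields diagonal entries (1,1,1,1,1,1,1).

Reading off H_k = ker ∂_k / im ∂_{k+1}:

  H_0: rank C_0 − rank ∂_1 = 6 − 5 = 1, and the invariant factors of ∂_1 are all 1, so H_0 = Z.
  H_1: rank ker ∂_1 − rank ∂_2 = (12 − 5) − 7 = 0, and the invariant factors of ∂_2 are all 1, so H_1 = 0.
  H_2: rank ker ∂_2 − rank ∂_3 = (8 − 7) − 0 = 1, and there is no ∂_3, so H_2 = Z.

As a check, the Euler characteristic is 6 − 12 + 8 = 2, which agrees with 1 − 0 + 1 = 2.
(K is a triangulation of the 2-sphere S^2.)

H_0 ≅ Z,  H_1 = 0,  H_2 ≅ Z.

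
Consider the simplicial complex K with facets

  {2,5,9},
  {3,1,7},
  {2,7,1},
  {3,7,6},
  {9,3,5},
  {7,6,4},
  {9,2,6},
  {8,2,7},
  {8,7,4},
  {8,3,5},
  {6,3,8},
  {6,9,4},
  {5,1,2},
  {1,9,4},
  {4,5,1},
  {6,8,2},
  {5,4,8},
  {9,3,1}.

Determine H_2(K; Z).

We work with the vertex ordering 1 < 2 < 3 < 4 < 5 < 6 < 7 < 8 < 9. The simplices of K, each written with vertices in increasing order, are:

  0-simplices (9): [1], [2], [3], [4], [5], [6], [7], [8], [9]
  1-simplices (27): (27 of them)
  2-simplices (18): [1,2,5], [1,2,7], [1,3,7], [1,3,9], [1,4,5], [1,4,9], [2,5,9], [2,6,8], [2,6,9], [2,7,8], [3,5,8], [3,5,9], [3,6,7], [3,6,8], [4,5,8], [4,6,7], [4,6,9], [4,7,8]

Hence C_0 ≅ Z^9, C_1 ≅ Z^27, C_2 ≅ Z^18.

The boundary map ∂_1: C_1 → C_0 maps an edge to its endpoints' difference, ∂[p,q] = q − p.
As a 9×27 matrix over Z this has rank 8, with invariant factors (1,1,1,1,1,1,1,1).

∂_2: C_2 → C_1 sends each 2-simplex [p,q,r] to [q,r] − [p,r] + [p,q]. For instance
  ∂[1,3,9] = [3,9] − [1,9] + [1,3],
  ∂[3,6,8] = [6,8] − [3,8] + [3,6].
As a 27×18 matrix over Z this has rank 18, with invariant factors (1,1,1,1,1,1,1,1,1,1,1,1,1,1,1,1,1,2).

From H_k ≅ ker(∂_k) / im(∂_{k+1}) we obtain:

  H_2: rank ker ∂_2 − rank ∂_3 = (18 − 18) − 0 = 0, and there is no ∂_3, so H_2 ≅ 0.

H_2 ≅ 0.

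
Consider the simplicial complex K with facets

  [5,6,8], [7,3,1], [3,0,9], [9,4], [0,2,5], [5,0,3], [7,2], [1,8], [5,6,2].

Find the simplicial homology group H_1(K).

We work with the vertex ordering 0 < 1 < 2 < 3 < 4 < 5 < 6 < 7 < 8 < 9. The simplices of K, each written with vertices in increasing order, are:

  0-simplices (10): [0], [1], [2], [3], [4], [5], [6], [7], [8], [9]
  1-simplices (17): [0,2], [0,3], [0,5], [0,9], [1,3], [1,7], [1,8], [2,5], [2,6], [2,7], [3,5], [3,7], [3,9], [4,9], [5,6], [5,8], [6,8]
  2-simplices (6): [0,2,5], [0,3,5], [0,3,9], [1,3,7], [2,5,6], [5,6,8]

giving chain groups C_0 ≅ Z^10, C_1 ≅ Z^17, C_2 ≅ Z^6.

The boundary map ∂_1: C_1 → C_0 is given by ∂[p,q] = [q] − [p]. For instance
  ∂[3,9] = [9] − [3].
The resulting 10×17 matrix has rank 9, and its Smith normal form has invariant factors (1,1,1,1,1,1,1,1,1).

The boundary map ∂_2: C_2 → C_1 maps a triangle to the signed sum of its edges. For instance
  ∂[0,3,9] = [3,9] − [0,9] + [0,3],
  ∂[1,3,7] = [3,7] − [1,7] + [1,3].
The resulting 17×6 matrix has rank 6, and its Smith normal form has invariant factors (1,1,1,1,1,1).

Reading off H_k = ker ∂_k / im ∂_{k+1}:

  H_1: rank ker ∂_1 − rank ∂_2 = (17 − 9) − 6 = 2, and the invariant factors of ∂_2 are all 1, so H_1 ≅ Z^2.

H_1 = Z^2.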